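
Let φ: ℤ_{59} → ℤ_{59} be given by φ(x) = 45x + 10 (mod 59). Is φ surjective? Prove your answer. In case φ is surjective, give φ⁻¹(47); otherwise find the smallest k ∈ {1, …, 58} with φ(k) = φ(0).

Recall that surjectivity means every element of the codomain has a preimage under φ.
Since gcd(45, 59) = 1, 45 is invertible modulo 59. Euclid's algorithm: 59 = 1·45 + 14, 45 = 3·14 + 3, 14 = 4·3 + 2, 3 = 1·2 + 1; back-substituting gives 1 = 21·45 − 16·59, so 45⁻¹ ≡ 21 (mod 59).
Then y ↦ 21(y − 10) is a two-sided inverse to φ, so every y ∈ ℤ_{59} has a preimage.
Hence φ is surjective.
Since φ is surjective, we compute φ⁻¹(47): solve 45x + 10 ≡ 47 (mod 59), i.e. 45x ≡ 37 (mod 59).
Multiplying by 45⁻¹ = 21 gives x ≡ 21·37 = 777 = 13·59 + 10 ≡ 10 (mod 59).
Check: φ(10) = 45·10 + 10 = 460 = 7·59 + 47 ≡ 47 (mod 59).

10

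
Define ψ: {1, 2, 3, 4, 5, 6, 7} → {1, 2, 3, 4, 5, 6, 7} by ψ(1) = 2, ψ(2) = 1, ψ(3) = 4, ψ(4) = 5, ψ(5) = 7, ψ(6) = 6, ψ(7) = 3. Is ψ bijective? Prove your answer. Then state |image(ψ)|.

The values 2, 1, 4, 5, 7, 6, 3 are a permutation of {1, 2, 3, 4, 5, 6, 7}: each element appears exactly once.
So ψ is injective and surjective, hence bijective.
The image of ψ is {1, 2, 3, 4, 5, 6, 7}, which has 7 elements.

7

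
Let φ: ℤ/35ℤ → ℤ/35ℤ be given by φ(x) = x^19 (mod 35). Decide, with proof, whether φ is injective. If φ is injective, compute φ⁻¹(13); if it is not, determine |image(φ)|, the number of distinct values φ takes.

27

Computing x^19 mod 35 for each x (by repeated squaring, reducing mod 35 at every step), the values φ(0), φ(1), …, φ(34) are: 0, 1, 23, 17, 4, 5, 6, 28, 22, 9, 10, 11, 33, 27, 14, 15, 16, 3, 32, 19, 20, 21, 8, 2, 24, 25, 26, 13, 7, 29, 30, 31, 18, 12, 34.
Every element of ℤ/35ℤ appears exactly once in this list, so φ is a bijection, and in particular injective.
Since φ is injective, we read off the preimage of 13 from the same table: φ(27) = 13, so φ⁻¹(13) = 27.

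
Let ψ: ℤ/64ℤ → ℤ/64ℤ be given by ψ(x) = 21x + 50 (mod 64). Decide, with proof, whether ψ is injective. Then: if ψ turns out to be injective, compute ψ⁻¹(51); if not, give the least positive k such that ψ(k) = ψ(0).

61

Suppose ψ(s) = ψ(t) in ℤ/64ℤ. Then 21s + 50 ≡ 21t + 50 (mod 64), thus 21(s − t) ≡ 0 (mod 64).
Since gcd(21, 64) = 1, 21 is invertible modulo 64, therefore s − t ≡ 0 (mod 64), i.e. s = t.
Hence ψ is injective.
We now compute 21⁻¹ mod 64 explicitly. Euclid's algorithm: 64 = 3·21 + 1; back-substituting gives 1 = 61·21 − 20·64, so 21⁻¹ ≡ 61 (mod 64).
Since ψ is injective, we compute ψ⁻¹(51): solve 21x + 50 ≡ 51 (mod 64), i.e. 21x ≡ 1 (mod 64).
Multiplying by 21⁻¹ = 61 gives x ≡ 61·1 = 61 ≡ 61 (mod 64).
Check: ψ(61) = 21·61 + 50 = 1331 = 20·64 + 51 ≡ 51 (mod 64).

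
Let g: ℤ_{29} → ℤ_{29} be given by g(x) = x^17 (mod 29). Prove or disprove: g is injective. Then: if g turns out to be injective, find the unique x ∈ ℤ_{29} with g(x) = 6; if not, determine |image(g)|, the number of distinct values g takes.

4

Since 29 is prime, the nonzero elements of ℤ_{29} form a cyclic group of order 28.
As gcd(17, 28) = 1, raising to the 17th power is a bijection on this group: if s^17 ≡ t^17 then (st^{−1})^17 = 1, and the only element of order dividing gcd(17, 28) = 1 is 1, so s = t.
With g(0) = 0 this makes g injective on all of ℤ_{29}, hence bijective (finite equal-size domain and codomain). In particular g is injective.
Since g is injective, we find the preimage of 6. The inverse of x ↦ x^17 on (ℤ_{29})^× is x ↦ x^5, because 17·5 = 85 = 3·28 + 1 ≡ 1 (mod 28) and x^{28} = 1 for x ≠ 0 (Fermat). So g⁻¹(6) = 6^5 mod 29.
Repeated squaring mod 29: 6^1 ≡ 6, 6^2 ≡ 6² = 36 ≡ 7, 6^4 ≡ 7² = 49 ≡ 20. Since 5 = 4 + 1, 6^5 ≡ 20·6: 20·6 = 120 ≡ 4. So 6^5 ≡ 4 (mod 29).
Hence g⁻¹(6) = 4.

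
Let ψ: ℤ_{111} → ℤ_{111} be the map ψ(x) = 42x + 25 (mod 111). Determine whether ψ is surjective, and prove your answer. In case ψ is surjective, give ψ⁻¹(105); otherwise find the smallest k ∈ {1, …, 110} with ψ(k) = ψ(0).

Recall that ψ is surjective if every y in the codomain equals ψ(x) for some x in the domain.
Since gcd(42, 111) = 3, we have 42x ≡ 0 (mod 3) for all x, so ψ(x) ≡ 1 (mod 3).
But 0 ≢ 1 (mod 3), so 0 ∈ ℤ_{111} has no preimage. So ψ is not surjective.
Since ψ is not surjective, we find the least positive k with ψ(k) = ψ(0): this means 42k ≡ 0 (mod 111), i.e. 111 ∣ 42k. Since gcd(42, 111) = 3, dividing through by 3 this holds exactly when 37 ∣ 14k, and as gcd(14, 37) = 1, exactly when 37 ∣ k.
The smallest positive such k is 37.

37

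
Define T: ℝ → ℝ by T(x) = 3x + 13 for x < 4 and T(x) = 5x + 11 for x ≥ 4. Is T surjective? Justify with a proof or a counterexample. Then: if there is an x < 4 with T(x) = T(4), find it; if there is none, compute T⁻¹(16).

1

Both pieces are strictly increasing (slopes 3 and 5), so each is injective on its own interval.
The left piece maps (−∞, 4) onto (−∞, 25); the right piece maps [4, ∞) onto [31, ∞).
The union (−∞, 25) ∪ [31, ∞) omits the interval between 25 and 31; in particular 25 has no preimage. So T is not surjective.
Because the two images are disjoint, no x < 4 has T(x) = T(4), so we compute T⁻¹(16): 16 lies in (−∞, 25), so solve 3x + 13 = 16: x = (16 − 13)/3 = 1.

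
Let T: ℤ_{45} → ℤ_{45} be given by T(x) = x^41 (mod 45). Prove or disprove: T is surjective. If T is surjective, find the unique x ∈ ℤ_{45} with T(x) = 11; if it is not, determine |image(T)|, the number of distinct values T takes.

T(0) = 0^41 = 0.
T(15): Repeated squaring mod 45: 15^1 ≡ 15, 15^2 ≡ 15² = 225 ≡ 0, 15^4 ≡ 0² = 0, 15^8 ≡ 0² = 0, 15^16 ≡ 0² = 0, 15^32 ≡ 0² = 0. Since 41 = 32 + 8 + 1, 15^41 ≡ 0·0·15: 0·0 = 0, then 0·15 = 0. So 15^41 ≡ 0 (mod 45).
So T(0) = T(15) = 0 while 0 ≠ 15, so T is not injective.
A non-injective map from the 45-element set ℤ_{45} to itself takes at most 44 distinct values, so it cannot be surjective. Hence T is not surjective.
Since T is not surjective, we determine |image(T)|. Computing x^41 mod 45 for each x (by repeated squaring, reducing mod 45 at every step), the values T(0), T(1), …, T(44) are: 0, 1, 32, 18, 34, 20, 36, 22, 8, 9, 10, 41, 27, 43, 29, 0, 31, 17, 18, 19, 5, 36, 7, 38, 9, 40, 26, 27, 28, 14, 0, 16, 2, 18, 4, 35, 36, 37, 23, 9, 25, 11, 27, 13, 44.
The distinct values are {0, 1, 2, 4, 5, 7, 8, 9, 10, 11, 13, 14, 16, 17, 18, 19, 20, 22, 23, 25, 26, 27, 28, 29, 31, 32, 34, 35, 36, 37, 38, 40, 41, 43, 44}; there are 35 of them.

35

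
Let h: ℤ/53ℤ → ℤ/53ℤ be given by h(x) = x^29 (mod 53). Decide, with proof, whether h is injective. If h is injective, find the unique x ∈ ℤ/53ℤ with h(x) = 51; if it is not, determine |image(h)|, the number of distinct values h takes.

18

Since 53 is prime, the nonzero elements of ℤ/53ℤ form a cyclic group of order 52.
As gcd(29, 52) = 1, raising to the 29th power is a bijection on this group: if x_1^29 ≡ x_2^29 then (x_1x_2^{−1})^29 = 1, and the only element of order dividing gcd(29, 52) = 1 is 1, so x_1 = x_2.
With h(0) = 0 this makes h injective on all of ℤ/53ℤ, hence bijective (finite equal-size domain and codomain). In particular h is injective.
Since h is injective, we find the preimage of 51. The inverse of x ↦ x^29 on (ℤ/53ℤ)^× is x ↦ x^9, because 29·9 = 261 = 5·52 + 1 ≡ 1 (mod 52) and x^{52} = 1 for x ≠ 0 (Fermat). So h⁻¹(51) = 51^9 mod 53.
Repeated squaring mod 53: 51^1 ≡ 51, 51^2 ≡ 51² = 2601 ≡ 4, 51^4 ≡ 4² = 16, 51^8 ≡ 16² = 256 ≡ 44. Since 9 = 8 + 1, 51^9 ≡ 44·51: 44·51 = 2244 ≡ 18. So 51^9 ≡ 18 (mod 53).
Hence h⁻¹(51) = 18.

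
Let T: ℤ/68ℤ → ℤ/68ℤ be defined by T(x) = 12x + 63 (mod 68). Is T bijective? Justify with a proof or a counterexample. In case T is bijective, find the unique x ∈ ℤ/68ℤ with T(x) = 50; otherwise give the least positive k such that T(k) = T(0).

17

We have gcd(12, 68) = 4 > 1. Taking s = 0 and t = 17: T(0) = 63 and T(17) = 12·17 + 63 = 267 ≡ 63 (mod 68).
So T(0) = T(17) while 0 ≠ 17, so T is not injective, hence not bijective.
Since T is not bijective, we find the least positive k with T(k) = T(0): this means 12k ≡ 0 (mod 68), i.e. 68 ∣ 12k. Since gcd(12, 68) = 4, dividing through by 4 this holds exactly when 17 ∣ 3k, and as gcd(3, 17) = 1, exactly when 17 ∣ k.
The smallest positive such k is 17.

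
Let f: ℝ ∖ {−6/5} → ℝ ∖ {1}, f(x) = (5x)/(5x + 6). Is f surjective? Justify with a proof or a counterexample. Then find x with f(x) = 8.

-48/35

For any y ≠ 1, solving y(5x + 6) = 5x for x gives a well-defined x ≠ −6/5. So f is surjective.
Solving f(x) = 8: cross-multiplying gives 5x = 8(5x + 6), which rearranges to −35x = 48, so x = −48/35.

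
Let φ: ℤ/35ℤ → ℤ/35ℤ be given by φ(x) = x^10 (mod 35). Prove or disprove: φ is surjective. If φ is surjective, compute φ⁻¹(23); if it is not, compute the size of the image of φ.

12

φ(1) = 1^10 = 1.
φ(6): Repeated squaring mod 35: 6^1 ≡ 6, 6^2 ≡ 6² = 36 ≡ 1, 6^4 ≡ 1² = 1, 6^8 ≡ 1² = 1. Since 10 = 8 + 2, 6^10 ≡ 1·1: 1·1 = 1. So 6^10 ≡ 1 (mod 35).
So φ(1) = φ(6) = 1 while 1 ≠ 6, so φ is not injective.
A non-injective map from the 35-element set ℤ/35ℤ to itself takes at most 34 distinct values, so it cannot be surjective. So φ is not surjective.
Since φ is not surjective, we determine |image(φ)|. Computing x^10 mod 35 for each x (by repeated squaring, reducing mod 35 at every step), the values φ(0), φ(1), …, φ(34) are: 0, 1, 9, 4, 11, 30, 1, 14, 29, 16, 25, 11, 9, 29, 21, 15, 16, 4, 4, 16, 15, 21, 29, 9, 11, 25, 16, 29, 14, 1, 30, 11, 4, 9, 1.
The distinct values are {0, 1, 4, 9, 11, 14, 15, 16, 21, 25, 29, 30}; there are 12 of them.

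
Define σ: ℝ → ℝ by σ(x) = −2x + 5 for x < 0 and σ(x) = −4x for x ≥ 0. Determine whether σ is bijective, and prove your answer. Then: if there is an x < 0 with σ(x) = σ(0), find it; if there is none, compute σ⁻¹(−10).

5/2

Both pieces are strictly decreasing (slopes −2 and −4), so each is injective on its own interval.
The left piece maps (−∞, 0) onto (5, ∞); the right piece maps [0, ∞) onto (−∞, 0].
The images leave a gap (5 has no preimage), so σ is not surjective, hence not bijective.
Because the two images are disjoint, no x < 0 has σ(x) = σ(0), so we compute σ⁻¹(−10): −10 lies in (−∞, 0], so solve −4x = −10: x = (−10 − 0)/(−4) = 5/2.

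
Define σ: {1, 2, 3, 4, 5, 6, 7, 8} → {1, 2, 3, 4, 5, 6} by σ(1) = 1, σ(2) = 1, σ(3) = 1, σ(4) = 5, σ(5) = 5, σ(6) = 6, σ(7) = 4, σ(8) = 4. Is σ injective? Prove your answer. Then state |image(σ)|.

σ(1) = 1 = σ(2) with 1 ≠ 2, so σ is not injective.
The image of σ is {1, 4, 5, 6}, which has 4 elements.

4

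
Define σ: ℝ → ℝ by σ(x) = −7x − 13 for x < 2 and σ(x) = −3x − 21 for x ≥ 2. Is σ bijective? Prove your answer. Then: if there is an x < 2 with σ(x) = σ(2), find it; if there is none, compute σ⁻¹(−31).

Both pieces are strictly decreasing (slopes −7 and −3), so each is injective on its own interval.
The left piece maps (−∞, 2) onto (−27, ∞); the right piece maps [2, ∞) onto (−∞, −27].
Since −27 = −27, the images partition ℝ: σ is injective and surjective, hence bijective.
Because the two images are disjoint, no x < 2 has σ(x) = σ(2), so we compute σ⁻¹(−31): −31 lies in (−∞, −27], so solve −3x − 21 = −31: x = (−31 + 21)/(−3) = 10/3.

10/3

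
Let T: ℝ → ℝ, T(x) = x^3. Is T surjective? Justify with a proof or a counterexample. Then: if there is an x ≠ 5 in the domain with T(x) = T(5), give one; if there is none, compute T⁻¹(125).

For any y ∈ ℝ, x = y^{1/3} ∈ ℝ gives T(x) = y, so T is surjective.
Since x ↦ x^3 is strictly increasing on ℝ, it is injective there, so no x ≠ 5 in the domain has T(x) = T(5). We therefore compute T⁻¹(125) = 125^{1/3} = 5 (indeed 5^3 = 125).

5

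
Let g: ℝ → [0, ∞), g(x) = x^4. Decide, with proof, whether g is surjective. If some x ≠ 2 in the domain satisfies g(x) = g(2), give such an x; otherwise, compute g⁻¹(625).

-2

For any y ∈ [0, ∞), x = y^{1/4} ∈ ℝ satisfies x^4 = y, so g is surjective.
For the follow-up, such an x exists: taking x = −2 ∈ ℝ gives g(−2) = 16 = g(2) with −2 ≠ 2.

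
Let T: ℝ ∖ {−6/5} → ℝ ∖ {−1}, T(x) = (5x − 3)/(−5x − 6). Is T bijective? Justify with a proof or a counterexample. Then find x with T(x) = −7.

-3/2

Suppose T(s) = T(t). Cross-multiplying: (5s − 3)(−5t − 6) = (5t − 3)(−5s − 6).
Expanding both sides and cancelling the symmetric terms leaves −45·(s − t) = 0. Since −45 ≠ 0, s = t. Thus T is injective.
For any y ≠ −1, solving y(−5x − 6) = 5x − 3 for x gives a well-defined x ≠ −6/5. So T is surjective.
So T is bijective.
Solving T(x) = −7: cross-multiplying gives 5x − 3 = −7(−5x − 6), which rearranges to −30x = 45, so x = −3/2.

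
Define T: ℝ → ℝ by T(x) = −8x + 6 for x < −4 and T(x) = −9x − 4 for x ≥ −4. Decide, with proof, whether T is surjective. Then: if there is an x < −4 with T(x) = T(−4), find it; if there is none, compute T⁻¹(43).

Both pieces are strictly decreasing (slopes −8 and −9), so each is injective on its own interval.
The left piece maps (−∞, −4) onto (38, ∞); the right piece maps [−4, ∞) onto (−∞, 32].
The union (38, ∞) ∪ (−∞, 32] omits the interval between 38 and 32; in particular 38 has no preimage. So T is not surjective.
Because the two images are disjoint, no x < −4 has T(x) = T(−4), so we compute T⁻¹(43): 43 lies in (38, ∞), so solve −8x + 6 = 43: x = (43 − 6)/(−8) = −37/8.

-37/8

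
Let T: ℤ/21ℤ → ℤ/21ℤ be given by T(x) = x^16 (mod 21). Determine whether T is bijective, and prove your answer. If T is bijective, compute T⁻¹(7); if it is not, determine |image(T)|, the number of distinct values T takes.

T(2): Repeated squaring mod 21: 2^1 ≡ 2, 2^2 ≡ 2² = 4, 2^4 ≡ 4² = 16, 2^8 ≡ 16² = 256 ≡ 4, 2^16 ≡ 4² = 16. So 2^16 ≡ 16 (mod 21).
T(5): Repeated squaring mod 21: 5^1 ≡ 5, 5^2 ≡ 5² = 25 ≡ 4, 5^4 ≡ 4² = 16, 5^8 ≡ 16² = 256 ≡ 4, 5^16 ≡ 4² = 16. So 5^16 ≡ 16 (mod 21).
So T(2) = T(5) = 16 while 2 ≠ 5, so T is not injective, hence not bijective.
Since T is not bijective, we determine |image(T)|. Computing x^16 mod 21 for each x (by repeated squaring, reducing mod 21 at every step), the values T(0), T(1), …, T(20) are: 0, 1, 16, 18, 4, 16, 15, 7, 1, 9, 4, 4, 9, 1, 7, 15, 16, 4, 18, 16, 1.
The distinct values are {0, 1, 4, 7, 9, 15, 16, 18}; there are 8 of them.

8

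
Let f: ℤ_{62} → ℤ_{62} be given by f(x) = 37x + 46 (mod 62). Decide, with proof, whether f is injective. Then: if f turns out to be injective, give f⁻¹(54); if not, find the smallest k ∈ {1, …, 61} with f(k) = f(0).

If f(u) = f(v), then 37u ≡ 37v (mod 62). Because gcd(37, 62) = 1, we may cancel 37 to get u ≡ v (mod 62).
Thus f is injective.
We now compute 37⁻¹ mod 62 explicitly. Euclid's algorithm: 62 = 1·37 + 25, 37 = 1·25 + 12, 25 = 2·12 + 1; back-substituting gives 1 = 57·37 − 34·62, so 37⁻¹ ≡ 57 (mod 62).
Since f is injective, we find f⁻¹(54): we need 37x ≡ 54 − 46 ≡ 8 (mod 62). Using 37⁻¹ = 57: x ≡ 57·8 = 456 = 7·62 + 22, so x = 22.
Check: f(22) = 37·22 + 46 = 860 = 13·62 + 54 ≡ 54 (mod 62).

22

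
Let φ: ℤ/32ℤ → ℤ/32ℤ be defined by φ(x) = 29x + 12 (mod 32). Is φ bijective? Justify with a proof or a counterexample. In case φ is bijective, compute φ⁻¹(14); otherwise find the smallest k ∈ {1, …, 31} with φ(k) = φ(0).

10

Recall that φ is injective when φ(x_1) = φ(x_2) forces x_1 = x_2.
Suppose φ(x_1) = φ(x_2) in ℤ/32ℤ. Then 29x_1 + 12 ≡ 29x_2 + 12 (mod 32), hence 29(x_1 − x_2) ≡ 0 (mod 32).
Since gcd(29, 32) = 1, 29 is invertible modulo 32, so x_1 − x_2 ≡ 0 (mod 32), i.e. x_1 = x_2.
We now compute 29⁻¹ mod 32 explicitly. Euclid's algorithm: 32 = 1·29 + 3, 29 = 9·3 + 2, 3 = 1·2 + 1; back-substituting gives 1 = 21·29 − 19·32, so 29⁻¹ ≡ 21 (mod 32).
Then y ↦ 21(y − 12) is a two-sided inverse to φ, so every y ∈ ℤ/32ℤ has a preimage.
Hence φ is bijective.
Since φ is bijective, we find φ⁻¹(14): we need 29x ≡ 14 − 12 ≡ 2 (mod 32). Using 29⁻¹ = 21: x ≡ 21·2 = 42 = 1·32 + 10, so x = 10.
Check: φ(10) = 29·10 + 12 = 302 = 9·32 + 14 ≡ 14 (mod 32).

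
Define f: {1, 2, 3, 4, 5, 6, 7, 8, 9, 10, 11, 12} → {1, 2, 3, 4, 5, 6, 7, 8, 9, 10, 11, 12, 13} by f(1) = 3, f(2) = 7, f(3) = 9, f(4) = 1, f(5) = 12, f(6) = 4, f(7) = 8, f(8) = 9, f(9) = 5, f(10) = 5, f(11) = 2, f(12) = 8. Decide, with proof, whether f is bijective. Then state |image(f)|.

f(3) = 9 = f(8) with 3 ≠ 8, so f is not injective, hence not bijective.
The image of f is {1, 2, 3, 4, 5, 7, 8, 9, 12}, which has 9 elements.

9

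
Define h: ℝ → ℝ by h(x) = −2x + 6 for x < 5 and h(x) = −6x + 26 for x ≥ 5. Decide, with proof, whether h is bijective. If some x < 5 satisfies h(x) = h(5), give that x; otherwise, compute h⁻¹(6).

0

Both pieces are strictly decreasing (slopes −2 and −6), so each is injective on its own interval.
The left piece maps (−∞, 5) onto (−4, ∞); the right piece maps [5, ∞) onto (−∞, −4].
Since −4 = −4, the images partition ℝ: h is injective and surjective, hence bijective.
Because the two images are disjoint, no x < 5 has h(x) = h(5), so we compute h⁻¹(6): 6 lies in (−4, ∞), so solve −2x + 6 = 6: x = (6 − 6)/(−2) = 0.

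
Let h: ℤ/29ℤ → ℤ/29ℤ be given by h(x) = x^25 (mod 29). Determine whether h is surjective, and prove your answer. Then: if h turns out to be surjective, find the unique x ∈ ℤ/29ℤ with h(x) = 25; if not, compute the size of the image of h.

16

Since 29 is prime, the nonzero elements of ℤ/29ℤ form a cyclic group of order 28.
As gcd(25, 28) = 1, raising to the 25th power is a bijection on this group: if x_1^25 ≡ x_2^25 then (x_1x_2^{−1})^25 = 1, and the only element of order dividing gcd(25, 28) = 1 is 1, so x_1 = x_2.
With h(0) = 0 this makes h injective on all of ℤ/29ℤ, hence bijective (finite equal-size domain and codomain). In particular h is surjective.
Since h is surjective, we find the preimage of 25. The inverse of x ↦ x^25 on (ℤ/29ℤ)^× is x ↦ x^9, because 25·9 = 225 = 8·28 + 1 ≡ 1 (mod 28) and x^{28} = 1 for x ≠ 0 (Fermat). So h⁻¹(25) = 25^9 mod 29.
Repeated squaring mod 29: 25^1 ≡ 25, 25^2 ≡ 25² = 625 ≡ 16, 25^4 ≡ 16² = 256 ≡ 24, 25^8 ≡ 24² = 576 ≡ 25. Since 9 = 8 + 1, 25^9 ≡ 25·25: 25·25 = 625 ≡ 16. So 25^9 ≡ 16 (mod 29).
Hence h⁻¹(25) = 16.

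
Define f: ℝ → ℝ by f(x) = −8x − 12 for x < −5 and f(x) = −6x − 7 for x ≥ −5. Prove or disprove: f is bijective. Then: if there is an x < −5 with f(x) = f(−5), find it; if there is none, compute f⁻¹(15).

-11/3

Both pieces are strictly decreasing (slopes −8 and −6), so each is injective on its own interval.
The left piece maps (−∞, −5) onto (28, ∞); the right piece maps [−5, ∞) onto (−∞, 23].
The images leave a gap (28 has no preimage), so f is not surjective, hence not bijective.
Because the two images are disjoint, no x < −5 has f(x) = f(−5), so we compute f⁻¹(15): 15 lies in (−∞, 23], so solve −6x − 7 = 15: x = (15 + 7)/(−6) = −11/3.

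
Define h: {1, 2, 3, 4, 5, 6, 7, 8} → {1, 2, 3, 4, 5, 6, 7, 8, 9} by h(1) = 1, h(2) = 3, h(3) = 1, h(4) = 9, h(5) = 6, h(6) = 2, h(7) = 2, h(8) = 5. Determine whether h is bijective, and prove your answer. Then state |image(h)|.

h(1) = 1 = h(3) with 1 ≠ 3, so h is not injective, hence not bijective.
The image of h is {1, 2, 3, 5, 6, 9}, which has 6 elements.

6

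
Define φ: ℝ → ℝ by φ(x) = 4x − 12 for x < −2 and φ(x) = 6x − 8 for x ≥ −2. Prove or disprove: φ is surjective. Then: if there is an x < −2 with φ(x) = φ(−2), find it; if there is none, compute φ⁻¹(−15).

-7/6

Both pieces are strictly increasing (slopes 4 and 6), so each is injective on its own interval.
The left piece maps (−∞, −2) onto (−∞, −20); the right piece maps [−2, ∞) onto [−20, ∞).
These images together cover ℝ, so φ is surjective.
Because the two images are disjoint, no x < −2 has φ(x) = φ(−2), so we compute φ⁻¹(−15): −15 lies in [−20, ∞), so solve 6x − 8 = −15: x = (−15 + 8)/6 = −7/6.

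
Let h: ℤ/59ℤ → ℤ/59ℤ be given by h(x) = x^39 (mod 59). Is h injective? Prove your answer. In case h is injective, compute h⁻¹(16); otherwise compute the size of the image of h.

25

Since 59 is prime, the nonzero elements of ℤ/59ℤ form a cyclic group of order 58.
As gcd(39, 58) = 1, raising to the 39th power is a bijection on this group: if x_1^39 ≡ x_2^39 then (x_1x_2^{−1})^39 = 1, and the only element of order dividing gcd(39, 58) = 1 is 1, so x_1 = x_2.
With h(0) = 0 this makes h injective on all of ℤ/59ℤ, hence bijective (finite equal-size domain and codomain). In particular h is injective.
Since h is injective, we find the preimage of 16. The inverse of x ↦ x^39 on (ℤ/59ℤ)^× is x ↦ x^3, because 39·3 = 117 = 2·58 + 1 ≡ 1 (mod 58) and x^{58} = 1 for x ≠ 0 (Fermat). So h⁻¹(16) = 16^3 mod 59.
Repeated squaring mod 59: 16^1 ≡ 16, 16^2 ≡ 16² = 256 ≡ 20. Since 3 = 2 + 1, 16^3 ≡ 20·16: 20·16 = 320 ≡ 25. So 16^3 ≡ 25 (mod 59).
Hence h⁻¹(16) = 25.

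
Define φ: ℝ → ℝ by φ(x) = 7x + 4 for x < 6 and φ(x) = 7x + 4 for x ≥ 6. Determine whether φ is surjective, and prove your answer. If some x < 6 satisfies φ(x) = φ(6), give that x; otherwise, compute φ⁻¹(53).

7

Both pieces are strictly increasing (slopes 7 and 7), so each is injective on its own interval.
The left piece maps (−∞, 6) onto (−∞, 46); the right piece maps [6, ∞) onto [46, ∞).
These images together cover ℝ, so φ is surjective.
Because the two images are disjoint, no x < 6 has φ(x) = φ(6), so we compute φ⁻¹(53): 53 lies in [46, ∞), so solve 7x + 4 = 53: x = (53 − 4)/7 = 7.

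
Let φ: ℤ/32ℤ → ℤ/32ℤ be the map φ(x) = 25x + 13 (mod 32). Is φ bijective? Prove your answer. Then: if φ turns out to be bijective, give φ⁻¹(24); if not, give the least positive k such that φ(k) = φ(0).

Recall that φ is injective if φ(a) = φ(b) implies a = b.
Suppose φ(a) = φ(b) in ℤ/32ℤ. Then 25a + 13 ≡ 25b + 13 (mod 32), thus 25(a − b) ≡ 0 (mod 32).
Since gcd(25, 32) = 1, 25 is invertible modulo 32, therefore a − b ≡ 0 (mod 32), i.e. a = b.
We now compute 25⁻¹ mod 32 explicitly. Euclid's algorithm: 32 = 1·25 + 7, 25 = 3·7 + 4, 7 = 1·4 + 3, 4 = 1·3 + 1; back-substituting gives 1 = 9·25 − 7·32, so 25⁻¹ ≡ 9 (mod 32).
Then y ↦ 9(y − 13) is a two-sided inverse to φ, so every y ∈ ℤ/32ℤ has a preimage.
Therefore φ is bijective.
Since φ is bijective, we find φ⁻¹(24): we need 25x ≡ 24 − 13 ≡ 11 (mod 32). Using 25⁻¹ = 9: x ≡ 9·11 = 99 = 3·32 + 3, so x = 3.
Check: φ(3) = 25·3 + 13 = 88 = 2·32 + 24 ≡ 24 (mod 32).

3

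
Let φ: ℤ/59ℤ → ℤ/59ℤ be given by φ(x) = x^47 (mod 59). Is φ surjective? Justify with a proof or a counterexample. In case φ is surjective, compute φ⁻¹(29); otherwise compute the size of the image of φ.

20

Since 59 is prime, the nonzero elements of ℤ/59ℤ form a cyclic group of order 58.
As gcd(47, 58) = 1, raising to the 47th power is a bijection on this group: if a^47 ≡ b^47 then (ab^{−1})^47 = 1, and the only element of order dividing gcd(47, 58) = 1 is 1, so a = b.
With φ(0) = 0 this makes φ injective on all of ℤ/59ℤ, hence bijective (finite equal-size domain and codomain). In particular φ is surjective.
Since φ is surjective, we find the preimage of 29. The inverse of x ↦ x^47 on (ℤ/59ℤ)^× is x ↦ x^21, because 47·21 = 987 = 17·58 + 1 ≡ 1 (mod 58) and x^{58} = 1 for x ≠ 0 (Fermat). So φ⁻¹(29) = 29^21 mod 59.
Repeated squaring mod 59: 29^1 ≡ 29, 29^2 ≡ 29² = 841 ≡ 15, 29^4 ≡ 15² = 225 ≡ 48, 29^8 ≡ 48² = 2304 ≡ 3, 29^16 ≡ 3² = 9. Since 21 = 16 + 4 + 1, 29^21 ≡ 9·48·29: 9·48 = 432 ≡ 19, then 19·29 = 551 ≡ 20. So 29^21 ≡ 20 (mod 59).
Hence φ⁻¹(29) = 20.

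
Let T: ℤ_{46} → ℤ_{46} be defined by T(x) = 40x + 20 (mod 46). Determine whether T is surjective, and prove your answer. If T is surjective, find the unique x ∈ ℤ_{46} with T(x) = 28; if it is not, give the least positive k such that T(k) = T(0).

23

Recall that surjectivity means every element of the codomain has a preimage under T.
Since gcd(40, 46) = 2, we have 40x ≡ 0 (mod 2) for all x, so T(x) ≡ 0 (mod 2).
But 1 ≢ 0 (mod 2), so 1 ∈ ℤ_{46} has no preimage. Thus T is not surjective.
Since T is not surjective, we find the least positive k with T(k) = T(0): this means 40k ≡ 0 (mod 46), i.e. 46 ∣ 40k. Since gcd(40, 46) = 2, dividing through by 2 this holds exactly when 23 ∣ 20k, and as gcd(20, 23) = 1, exactly when 23 ∣ k.
The smallest positive such k is 23.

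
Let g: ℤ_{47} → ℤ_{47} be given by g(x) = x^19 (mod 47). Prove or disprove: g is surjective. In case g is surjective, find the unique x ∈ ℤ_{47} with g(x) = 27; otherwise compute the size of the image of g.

Since 47 is prime, the nonzero elements of ℤ_{47} form a cyclic group of order 46.
As gcd(19, 46) = 1, raising to the 19th power is a bijection on this group: if s^19 ≡ t^19 then (st^{−1})^19 = 1, and the only element of order dividing gcd(19, 46) = 1 is 1, so s = t.
With g(0) = 0 this makes g injective on all of ℤ_{47}, hence bijective (finite equal-size domain and codomain). In particular g is surjective.
Since g is surjective, we find the preimage of 27. The inverse of x ↦ x^19 on (ℤ_{47})^× is x ↦ x^17, because 19·17 = 323 = 7·46 + 1 ≡ 1 (mod 46) and x^{46} = 1 for x ≠ 0 (Fermat). So g⁻¹(27) = 27^17 mod 47.
Repeated squaring mod 47: 27^1 ≡ 27, 27^2 ≡ 27² = 729 ≡ 24, 27^4 ≡ 24² = 576 ≡ 12, 27^8 ≡ 12² = 144 ≡ 3, 27^16 ≡ 3² = 9. Since 17 = 16 + 1, 27^17 ≡ 9·27: 9·27 = 243 ≡ 8. So 27^17 ≡ 8 (mod 47).
Hence g⁻¹(27) = 8.

8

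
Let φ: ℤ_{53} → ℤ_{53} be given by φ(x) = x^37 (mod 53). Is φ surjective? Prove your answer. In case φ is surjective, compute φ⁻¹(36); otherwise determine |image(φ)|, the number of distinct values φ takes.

Since 53 is prime, the nonzero elements of ℤ_{53} form a cyclic group of order 52.
As gcd(37, 52) = 1, raising to the 37th power is a bijection on this group: if s^37 ≡ t^37 then (st^{−1})^37 = 1, and the only element of order dividing gcd(37, 52) = 1 is 1, so s = t.
With φ(0) = 0 this makes φ injective on all of ℤ_{53}, hence bijective (finite equal-size domain and codomain). In particular φ is surjective.
Since φ is surjective, we find the preimage of 36. The inverse of x ↦ x^37 on (ℤ_{53})^× is x ↦ x^45, because 37·45 = 1665 = 32·52 + 1 ≡ 1 (mod 52) and x^{52} = 1 for x ≠ 0 (Fermat). So φ⁻¹(36) = 36^45 mod 53.
Repeated squaring mod 53: 36^1 ≡ 36, 36^2 ≡ 36² = 1296 ≡ 24, 36^4 ≡ 24² = 576 ≡ 46, 36^8 ≡ 46² = 2116 ≡ 49, 36^16 ≡ 49² = 2401 ≡ 16, 36^32 ≡ 16² = 256 ≡ 44. Since 45 = 32 + 8 + 4 + 1, 36^45 ≡ 44·49·46·36: 44·49 = 2156 ≡ 36, then 36·46 = 1656 ≡ 13, then 13·36 = 468 ≡ 44. So 36^45 ≡ 44 (mod 53).
Hence φ⁻¹(36) = 44.

44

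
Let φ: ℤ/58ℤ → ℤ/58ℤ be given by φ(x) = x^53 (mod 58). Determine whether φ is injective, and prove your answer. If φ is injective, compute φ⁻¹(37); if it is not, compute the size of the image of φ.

15

Computing x^53 mod 58 for each x (by repeated squaring, reducing mod 58 at every step), the values φ(0), φ(1), …, φ(57) are: 0, 1, 40, 43, 34, 13, 38, 23, 26, 51, 56, 19, 12, 33, 50, 37, 54, 17, 10, 31, 36, 3, 6, 49, 16, 53, 44, 47, 28, 29, 30, 11, 14, 5, 42, 9, 52, 55, 22, 27, 48, 41, 4, 21, 8, 25, 46, 39, 2, 7, 32, 35, 20, 45, 24, 15, 18, 57.
Every element of ℤ/58ℤ appears exactly once in this list, so φ is a bijection, and in particular injective.
Since φ is injective, we read off the preimage of 37 from the same table: φ(15) = 37, so φ⁻¹(37) = 15.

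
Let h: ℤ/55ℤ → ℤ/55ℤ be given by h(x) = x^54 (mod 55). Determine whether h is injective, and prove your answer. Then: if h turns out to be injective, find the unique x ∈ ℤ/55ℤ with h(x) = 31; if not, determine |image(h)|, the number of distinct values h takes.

18

h(3): Repeated squaring mod 55: 3^1 ≡ 3, 3^2 ≡ 3² = 9, 3^4 ≡ 9² = 81 ≡ 26, 3^8 ≡ 26² = 676 ≡ 16, 3^16 ≡ 16² = 256 ≡ 36, 3^32 ≡ 36² = 1296 ≡ 31. Since 54 = 32 + 16 + 4 + 2, 3^54 ≡ 31·36·26·9: 31·36 = 1116 ≡ 16, then 16·26 = 416 ≡ 31, then 31·9 = 279 ≡ 4. So 3^54 ≡ 4 (mod 55).
h(8): Repeated squaring mod 55: 8^1 ≡ 8, 8^2 ≡ 8² = 64 ≡ 9, 8^4 ≡ 9² = 81 ≡ 26, 8^8 ≡ 26² = 676 ≡ 16, 8^16 ≡ 16² = 256 ≡ 36, 8^32 ≡ 36² = 1296 ≡ 31. Since 54 = 32 + 16 + 4 + 2, 8^54 ≡ 31·36·26·9: 31·36 = 1116 ≡ 16, then 16·26 = 416 ≡ 31, then 31·9 = 279 ≡ 4. So 8^54 ≡ 4 (mod 55).
So h(3) = h(8) = 4 while 3 ≠ 8, hence h is not injective.
Since h is not injective, we determine |image(h)|. Computing x^54 mod 55 for each x (by repeated squaring, reducing mod 55 at every step), the values h(0), h(1), …, h(54) are: 0, 1, 49, 4, 36, 20, 31, 14, 4, 16, 45, 11, 34, 49, 26, 25, 31, 9, 14, 26, 5, 1, 44, 34, 16, 15, 36, 9, 9, 36, 15, 16, 34, 44, 1, 5, 26, 14, 9, 31, 25, 26, 49, 34, 11, 45, 16, 4, 14, 31, 20, 36, 4, 49, 1.
The distinct values are {0, 1, 4, 5, 9, 11, 14, 15, 16, 20, 25, 26, 31, 34, 36, 44, 45, 49}; there are 18 of them.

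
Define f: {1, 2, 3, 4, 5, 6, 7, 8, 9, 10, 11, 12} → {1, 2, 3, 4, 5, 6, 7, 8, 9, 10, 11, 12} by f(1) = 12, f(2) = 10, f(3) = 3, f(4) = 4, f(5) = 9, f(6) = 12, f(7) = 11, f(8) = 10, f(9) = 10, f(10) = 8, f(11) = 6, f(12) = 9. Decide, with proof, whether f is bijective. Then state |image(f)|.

f(1) = 12 = f(6) with 1 ≠ 6, so f is not injective, hence not bijective.
The image of f is {3, 4, 6, 8, 9, 10, 11, 12}, which has 8 elements.

8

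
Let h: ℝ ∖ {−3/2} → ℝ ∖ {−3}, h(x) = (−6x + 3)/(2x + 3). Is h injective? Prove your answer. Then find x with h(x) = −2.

9/2

Suppose h(x_1) = h(x_2). Cross-multiplying: (−6x_1 + 3)(2x_2 + 3) = (−6x_2 + 3)(2x_1 + 3).
Expanding both sides and cancelling the symmetric terms leaves −24·(x_1 − x_2) = 0. Since −24 ≠ 0, x_1 = x_2. Thus h is injective.
Solving h(x) = −2: cross-multiplying gives −6x + 3 = −2(2x + 3), which rearranges to −2x = −9, so x = 9/2.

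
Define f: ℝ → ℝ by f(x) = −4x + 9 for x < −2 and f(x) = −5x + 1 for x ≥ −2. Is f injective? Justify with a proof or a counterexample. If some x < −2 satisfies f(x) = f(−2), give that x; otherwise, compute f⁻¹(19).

-5/2

Both pieces are strictly decreasing (slopes −4 and −5), so each is injective on its own interval.
The left piece maps (−∞, −2) onto (17, ∞); the right piece maps [−2, ∞) onto (−∞, 11].
These images are disjoint, so no value is attained by both pieces. Therefore f is injective.
Because the two images are disjoint, no x < −2 has f(x) = f(−2), so we compute f⁻¹(19): 19 lies in (17, ∞), so solve −4x + 9 = 19: x = (19 − 9)/(−4) = −5/2.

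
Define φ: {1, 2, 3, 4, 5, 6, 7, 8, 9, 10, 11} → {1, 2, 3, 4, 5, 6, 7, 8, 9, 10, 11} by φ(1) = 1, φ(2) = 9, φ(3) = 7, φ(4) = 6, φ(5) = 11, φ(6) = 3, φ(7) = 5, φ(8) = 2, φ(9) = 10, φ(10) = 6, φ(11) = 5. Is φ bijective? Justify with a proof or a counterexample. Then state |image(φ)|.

φ(4) = 6 = φ(10) with 4 ≠ 10, so φ is not injective, hence not bijective.
The image of φ is {1, 2, 3, 5, 6, 7, 9, 10, 11}, which has 9 elements.

9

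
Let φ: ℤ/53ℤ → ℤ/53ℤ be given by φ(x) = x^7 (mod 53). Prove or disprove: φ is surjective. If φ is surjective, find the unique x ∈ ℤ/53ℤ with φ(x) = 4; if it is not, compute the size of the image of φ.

Since 53 is prime, the nonzero elements of ℤ/53ℤ form a cyclic group of order 52.
As gcd(7, 52) = 1, raising to the 7th power is a bijection on this group: if a^7 ≡ b^7 then (ab^{−1})^7 = 1, and the only element of order dividing gcd(7, 52) = 1 is 1, so a = b.
With φ(0) = 0 this makes φ injective on all of ℤ/53ℤ, hence bijective (finite equal-size domain and codomain). In particular φ is surjective.
Since φ is surjective, we find the preimage of 4. The inverse of x ↦ x^7 on (ℤ/53ℤ)^× is x ↦ x^15, because 7·15 = 105 = 2·52 + 1 ≡ 1 (mod 52) and x^{52} = 1 for x ≠ 0 (Fermat). So φ⁻¹(4) = 4^15 mod 53.
Repeated squaring mod 53: 4^1 ≡ 4, 4^2 ≡ 4² = 16, 4^4 ≡ 16² = 256 ≡ 44, 4^8 ≡ 44² = 1936 ≡ 28. Since 15 = 8 + 4 + 2 + 1, 4^15 ≡ 28·44·16·4: 28·44 = 1232 ≡ 13, then 13·16 = 208 ≡ 49, then 49·4 = 196 ≡ 37. So 4^15 ≡ 37 (mod 53).
Hence φ⁻¹(4) = 37.

37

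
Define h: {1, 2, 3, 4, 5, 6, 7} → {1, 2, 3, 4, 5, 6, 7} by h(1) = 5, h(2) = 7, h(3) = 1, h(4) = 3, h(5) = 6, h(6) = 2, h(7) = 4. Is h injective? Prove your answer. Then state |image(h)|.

7

The values h(1), …, h(7) are 5, 7, 1, 3, 6, 2, 4 — all distinct.
So h(s) = h(t) only when s = t, and h is injective.
The image of h is {1, 2, 3, 4, 5, 6, 7}, which has 7 elements.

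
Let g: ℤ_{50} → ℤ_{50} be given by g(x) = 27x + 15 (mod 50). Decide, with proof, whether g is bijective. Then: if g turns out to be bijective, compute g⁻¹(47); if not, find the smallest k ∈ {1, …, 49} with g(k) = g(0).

16

Suppose g(u) = g(v) in ℤ_{50}. Then 27u + 15 ≡ 27v + 15 (mod 50), therefore 27(u − v) ≡ 0 (mod 50).
Since gcd(27, 50) = 1, 27 is invertible modulo 50, thus u − v ≡ 0 (mod 50), i.e. u = v.
We now compute 27⁻¹ mod 50 explicitly. Euclid's algorithm: 50 = 1·27 + 23, 27 = 1·23 + 4, 23 = 5·4 + 3, 4 = 1·3 + 1; back-substituting gives 1 = 13·27 − 7·50, so 27⁻¹ ≡ 13 (mod 50).
For any y ∈ ℤ_{50}, x = 13(y − 15) mod 50 satisfies g(x) = 27·13(y − 15) + 15 ≡ y (since 27·13 ≡ 1 mod 50). So every y has a preimage.
Therefore g is bijective.
Since g is bijective, we compute g⁻¹(47): solve 27x + 15 ≡ 47 (mod 50), i.e. 27x ≡ 32 (mod 50).
Multiplying by 27⁻¹ = 13 gives x ≡ 13·32 = 416 = 8·50 + 16 ≡ 16 (mod 50).
Check: g(16) = 27·16 + 15 = 447 = 8·50 + 47 ≡ 47 (mod 50).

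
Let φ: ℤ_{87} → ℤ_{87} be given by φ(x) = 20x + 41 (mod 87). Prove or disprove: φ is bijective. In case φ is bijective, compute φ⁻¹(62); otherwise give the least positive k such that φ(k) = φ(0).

75

By definition, φ is injective if φ(s) = φ(t) implies s = t.
If φ(s) = φ(t), then 20s ≡ 20t (mod 87). Because gcd(20, 87) = 1, we may cancel 20 to get s ≡ t (mod 87).
We now compute 20⁻¹ mod 87 explicitly. Euclid's algorithm: 87 = 4·20 + 7, 20 = 2·7 + 6, 7 = 1·6 + 1; back-substituting gives 1 = 74·20 − 17·87, so 20⁻¹ ≡ 74 (mod 87).
For any y ∈ ℤ_{87}, x = 74(y − 41) mod 87 satisfies φ(x) = 20·74(y − 41) + 41 ≡ y (since 20·74 ≡ 1 mod 87). So every y has a preimage.
Hence φ is bijective.
Since φ is bijective, we find φ⁻¹(62): we need 20x ≡ 62 − 41 ≡ 21 (mod 87). Using 20⁻¹ = 74: x ≡ 74·21 = 1554 = 17·87 + 75, so x = 75.
Check: φ(75) = 20·75 + 41 = 1541 = 17·87 + 62 ≡ 62 (mod 87).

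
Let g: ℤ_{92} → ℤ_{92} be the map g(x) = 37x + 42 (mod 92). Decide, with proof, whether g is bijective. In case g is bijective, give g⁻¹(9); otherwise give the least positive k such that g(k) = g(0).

19

Recall: g is injective when g(u) = g(v) forces u = v.
Suppose g(u) = g(v) in ℤ_{92}. Then 37u + 42 ≡ 37v + 42 (mod 92), hence 37(u − v) ≡ 0 (mod 92).
Since gcd(37, 92) = 1, 37 is invertible modulo 92, so u − v ≡ 0 (mod 92), i.e. u = v.
We now compute 37⁻¹ mod 92 explicitly. Euclid's algorithm: 92 = 2·37 + 18, 37 = 2·18 + 1; back-substituting gives 1 = 5·37 − 2·92, so 37⁻¹ ≡ 5 (mod 92).
Then y ↦ 5(y − 42) is a two-sided inverse to g, so every y ∈ ℤ_{92} has a preimage.
Hence g is bijective.
Since g is bijective, we find g⁻¹(9): we need 37x ≡ 9 − 42 ≡ 59 (mod 92). Using 37⁻¹ = 5: x ≡ 5·59 = 295 = 3·92 + 19, so x = 19.
Check: g(19) = 37·19 + 42 = 745 = 8·92 + 9 ≡ 9 (mod 92).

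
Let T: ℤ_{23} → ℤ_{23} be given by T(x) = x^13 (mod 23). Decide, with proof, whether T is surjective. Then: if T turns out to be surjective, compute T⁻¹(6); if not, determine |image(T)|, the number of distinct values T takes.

Since 23 is prime, the nonzero elements of ℤ_{23} form a cyclic group of order 22.
As gcd(13, 22) = 1, raising to the 13th power is a bijection on this group: if s^13 ≡ t^13 then (st^{−1})^13 = 1, and the only element of order dividing gcd(13, 22) = 1 is 1, so s = t.
With T(0) = 0 this makes T injective on all of ℤ_{23}, hence bijective (finite equal-size domain and codomain). In particular T is surjective.
Since T is surjective, we find the preimage of 6. The inverse of x ↦ x^13 on (ℤ_{23})^× is x ↦ x^17, because 13·17 = 221 = 10·22 + 1 ≡ 1 (mod 22) and x^{22} = 1 for x ≠ 0 (Fermat). So T⁻¹(6) = 6^17 mod 23.
Repeated squaring mod 23: 6^1 ≡ 6, 6^2 ≡ 6² = 36 ≡ 13, 6^4 ≡ 13² = 169 ≡ 8, 6^8 ≡ 8² = 64 ≡ 18, 6^16 ≡ 18² = 324 ≡ 2. Since 17 = 16 + 1, 6^17 ≡ 2·6: 2·6 = 12. So 6^17 ≡ 12 (mod 23).
Hence T⁻¹(6) = 12.

12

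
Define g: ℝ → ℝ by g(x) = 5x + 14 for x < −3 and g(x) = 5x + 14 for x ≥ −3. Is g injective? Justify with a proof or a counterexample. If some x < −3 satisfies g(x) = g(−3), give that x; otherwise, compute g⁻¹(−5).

-19/5

Both pieces are strictly increasing (slopes 5 and 5), so each is injective on its own interval.
The left piece maps (−∞, −3) onto (−∞, −1); the right piece maps [−3, ∞) onto [−1, ∞).
These images are disjoint, so no value is attained by both pieces. So g is injective.
Because the two images are disjoint, no x < −3 has g(x) = g(−3), so we compute g⁻¹(−5): −5 lies in (−∞, −1), so solve 5x + 14 = −5: x = (−5 − 14)/5 = −19/5.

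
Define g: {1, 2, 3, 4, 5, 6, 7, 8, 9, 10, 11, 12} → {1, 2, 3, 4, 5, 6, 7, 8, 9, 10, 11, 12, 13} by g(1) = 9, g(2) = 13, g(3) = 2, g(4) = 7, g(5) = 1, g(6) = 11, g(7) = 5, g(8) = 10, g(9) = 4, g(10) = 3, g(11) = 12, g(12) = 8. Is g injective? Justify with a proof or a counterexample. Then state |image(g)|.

The values g(1), …, g(12) are 9, 13, 2, 7, 1, 11, 5, 10, 4, 3, 12, 8 — all distinct.
So g(u) = g(v) only when u = v, and g is injective.
The image of g is {1, 2, 3, 4, 5, 7, 8, 9, 10, 11, 12, 13}, which has 12 elements.

12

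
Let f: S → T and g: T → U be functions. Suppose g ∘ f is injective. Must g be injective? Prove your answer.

No. Take S = {1, 2, 3}, T = {1, 2, 3, 4}, U = {1, 2, 3, 4}, f(a) = a for each a ∈ S, and g(b) = 3 if b ∈ {3, 4} else g(b) = b.
Then g ∘ f = f is injective (S ⊂ T and f is the inclusion), but g(3) = g(4) = 3 with 3 ≠ 4, so g is not injective.

not injective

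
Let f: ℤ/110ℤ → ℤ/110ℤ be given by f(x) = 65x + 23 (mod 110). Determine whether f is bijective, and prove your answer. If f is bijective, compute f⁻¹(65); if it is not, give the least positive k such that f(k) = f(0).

Recall: f is injective if f(s) = f(t) implies s = t.
We have gcd(65, 110) = 5 > 1. Taking s = 0 and t = 22: f(0) = 23 and f(22) = 65·22 + 23 = 1453 ≡ 23 (mod 110).
So f(0) = f(22) while 0 ≠ 22, hence f is not injective, hence not bijective.
Since f is not bijective, we find the least positive k with f(k) = f(0): this means 65k ≡ 0 (mod 110), i.e. 110 ∣ 65k. Since gcd(65, 110) = 5, dividing through by 5 this holds exactly when 22 ∣ 13k, and as gcd(13, 22) = 1, exactly when 22 ∣ k.
The smallest positive such k is 22.

22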